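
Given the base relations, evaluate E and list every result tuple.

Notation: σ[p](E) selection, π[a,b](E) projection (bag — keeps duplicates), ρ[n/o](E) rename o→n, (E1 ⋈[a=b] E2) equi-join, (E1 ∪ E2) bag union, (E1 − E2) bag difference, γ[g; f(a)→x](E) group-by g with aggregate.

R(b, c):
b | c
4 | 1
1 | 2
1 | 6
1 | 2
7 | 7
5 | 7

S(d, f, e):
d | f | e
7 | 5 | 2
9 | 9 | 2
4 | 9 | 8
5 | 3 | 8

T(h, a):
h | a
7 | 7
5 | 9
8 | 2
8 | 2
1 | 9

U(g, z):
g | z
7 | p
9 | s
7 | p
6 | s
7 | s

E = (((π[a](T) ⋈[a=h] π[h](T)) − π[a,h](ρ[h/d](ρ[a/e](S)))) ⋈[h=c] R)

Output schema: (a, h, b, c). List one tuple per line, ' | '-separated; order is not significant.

Stepwise |·|:
  T → 5
  π[a](T) → 5
  T → 5
  π[h](T) → 5
  (π[a](T) ⋈[a=h] π[h](T)) → 1
  S → 4
  ρ[a/e](S) → 4
  ρ[h/d](ρ[a/e](S)) → 4
  π[a,h](ρ[h/d](ρ[a/e](S))) → 4
  ((π[a](T) ⋈[a=h] π[h](T)) − π[a,h](ρ[h/d](ρ[a/e](S)))) → 1
  R → 6
  (((π[a](T) ⋈[a=h] π[h](T)) − π[a,h](ρ[h/d](ρ[a/e](S)))) ⋈[h=c] R) → 2

== RESULT ==
a | h | b | c
7 | 7 | 5 | 7
7 | 7 | 7 | 7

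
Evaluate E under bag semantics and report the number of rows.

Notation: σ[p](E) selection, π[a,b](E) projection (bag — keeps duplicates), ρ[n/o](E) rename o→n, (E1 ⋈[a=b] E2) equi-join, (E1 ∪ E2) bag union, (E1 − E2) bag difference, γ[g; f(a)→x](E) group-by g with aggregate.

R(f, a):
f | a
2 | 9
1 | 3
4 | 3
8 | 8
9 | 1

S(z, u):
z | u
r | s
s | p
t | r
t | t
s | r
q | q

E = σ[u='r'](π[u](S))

Row counts bottom-up:
  S → 6
  π[u](S) → 6
  σ[u='r'](π[u](S)) → 2

|E| = 2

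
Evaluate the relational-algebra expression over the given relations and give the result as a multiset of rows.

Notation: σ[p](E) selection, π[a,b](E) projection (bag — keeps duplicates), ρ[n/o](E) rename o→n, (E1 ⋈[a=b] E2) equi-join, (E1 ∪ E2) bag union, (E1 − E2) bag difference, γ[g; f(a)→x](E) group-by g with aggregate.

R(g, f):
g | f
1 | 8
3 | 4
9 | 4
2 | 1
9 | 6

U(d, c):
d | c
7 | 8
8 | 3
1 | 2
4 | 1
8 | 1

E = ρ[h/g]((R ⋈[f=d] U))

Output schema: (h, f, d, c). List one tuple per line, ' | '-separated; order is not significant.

Stepwise |·|:
  R → 5
  U → 5
  (R ⋈[f=d] U) → 5
  ρ[h/g]((R ⋈[f=d] U)) → 5

== RESULT ==
h | f | d | c
1 | 8 | 8 | 1
1 | 8 | 8 | 3
2 | 1 | 1 | 2
3 | 4 | 4 | 1
9 | 4 | 4 | 1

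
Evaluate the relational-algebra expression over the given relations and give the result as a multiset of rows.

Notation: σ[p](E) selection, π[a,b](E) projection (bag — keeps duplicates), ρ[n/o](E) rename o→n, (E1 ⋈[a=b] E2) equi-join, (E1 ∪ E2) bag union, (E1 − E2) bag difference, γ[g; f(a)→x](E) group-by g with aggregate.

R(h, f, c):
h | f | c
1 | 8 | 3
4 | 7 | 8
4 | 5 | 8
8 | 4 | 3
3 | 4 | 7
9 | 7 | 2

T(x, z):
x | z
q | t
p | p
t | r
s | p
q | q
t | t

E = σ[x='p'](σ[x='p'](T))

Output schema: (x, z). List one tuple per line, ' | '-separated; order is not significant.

Per-node cardinality:
  T → 6
  σ[x='p'](T) → 1
  σ[x='p'](σ[x='p'](T)) → 1

== RESULT ==
x | z
p | p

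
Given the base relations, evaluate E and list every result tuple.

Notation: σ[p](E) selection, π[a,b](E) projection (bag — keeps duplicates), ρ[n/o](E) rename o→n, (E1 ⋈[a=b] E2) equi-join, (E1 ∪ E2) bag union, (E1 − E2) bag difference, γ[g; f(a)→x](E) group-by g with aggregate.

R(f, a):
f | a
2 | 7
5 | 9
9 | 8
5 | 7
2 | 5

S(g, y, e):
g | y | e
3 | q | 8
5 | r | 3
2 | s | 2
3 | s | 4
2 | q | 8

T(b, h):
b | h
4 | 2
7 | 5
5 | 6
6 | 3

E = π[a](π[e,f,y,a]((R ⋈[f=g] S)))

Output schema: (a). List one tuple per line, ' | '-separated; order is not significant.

Per-node cardinality:
  R → 5
  S → 5
  (R ⋈[f=g] S) → 6
  π[e,f,y,a]((R ⋈[f=g] S)) → 6
  π[a](π[e,f,y,a]((R ⋈[f=g] S))) → 6

== RESULT ==
a
5
5
7
7
7
9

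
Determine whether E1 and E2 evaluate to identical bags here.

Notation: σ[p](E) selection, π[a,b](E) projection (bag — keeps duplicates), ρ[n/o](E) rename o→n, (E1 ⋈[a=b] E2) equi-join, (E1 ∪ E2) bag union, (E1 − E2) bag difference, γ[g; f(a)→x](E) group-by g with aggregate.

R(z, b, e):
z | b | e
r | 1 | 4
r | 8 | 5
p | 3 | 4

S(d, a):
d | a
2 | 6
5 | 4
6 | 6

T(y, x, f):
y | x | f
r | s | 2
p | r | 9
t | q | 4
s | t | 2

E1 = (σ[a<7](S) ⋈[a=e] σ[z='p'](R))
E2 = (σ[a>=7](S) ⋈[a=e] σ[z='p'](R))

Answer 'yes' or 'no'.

E1 stepwise |·|:
  S → 3
  σ[a<7](S) → 3
  R → 3
  σ[z='p'](R) → 1
  (σ[a<7](S) ⋈[a=e] σ[z='p'](R)) → 1
E2 stepwise |·|:
  S → 3
  σ[a>=7](S) → 0
  R → 3
  σ[z='p'](R) → 1
  (σ[a>=7](S) ⋈[a=e] σ[z='p'](R)) → 0

E1 result:
d | a | z | b | e
5 | 4 | p | 3 | 4
E2 result:
d | a | z | b | e
(0 rows)
Witness: (5, 4, 'p', 3, 4) appears 1× in E1 but 0× in E2.

no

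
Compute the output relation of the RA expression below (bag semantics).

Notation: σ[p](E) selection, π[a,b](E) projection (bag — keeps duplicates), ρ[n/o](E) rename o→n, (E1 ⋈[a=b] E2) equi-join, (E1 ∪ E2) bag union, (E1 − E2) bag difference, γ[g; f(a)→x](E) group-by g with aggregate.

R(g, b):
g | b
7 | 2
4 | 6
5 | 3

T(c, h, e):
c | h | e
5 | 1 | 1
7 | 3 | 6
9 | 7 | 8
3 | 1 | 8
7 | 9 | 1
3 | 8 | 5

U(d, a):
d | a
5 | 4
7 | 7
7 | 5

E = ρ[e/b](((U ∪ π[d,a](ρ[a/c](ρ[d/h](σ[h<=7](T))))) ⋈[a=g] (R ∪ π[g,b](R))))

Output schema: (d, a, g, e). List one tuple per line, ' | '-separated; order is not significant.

Stepwise |·|:
  U → 3
  T → 6
  σ[h<=7](T) → 4
  ρ[d/h](σ[h<=7](T)) → 4
  ρ[a/c](ρ[d/h](σ[h<=7](T))) → 4
  π[d,a](ρ[a/c](ρ[d/h](σ[h<=7](T)))) → 4
  (U ∪ π[d,a](ρ[a/c](ρ[d/h](σ[h<=7](T))))) → 7
  R → 3
  R → 3
  π[g,b](R) → 3
  (R ∪ π[g,b](R)) → 6
  ((U ∪ π[d,a](ρ[a/c](ρ[d/h](σ[h<=7](T))))) ⋈[a=g] (R ∪ π[g,b](R))) → 10
  ρ[e/b](((U ∪ π[d,a](ρ[a/c](ρ[d/h](σ[h<=7](T))))) ⋈[a=g] (R ∪ π[g,b](R)))) → 10

== RESULT ==
d | a | g | e
1 | 5 | 5 | 3
1 | 5 | 5 | 3
3 | 7 | 7 | 2
3 | 7 | 7 | 2
5 | 4 | 4 | 6
5 | 4 | 4 | 6
7 | 5 | 5 | 3
7 | 5 | 5 | 3
7 | 7 | 7 | 2
7 | 7 | 7 | 2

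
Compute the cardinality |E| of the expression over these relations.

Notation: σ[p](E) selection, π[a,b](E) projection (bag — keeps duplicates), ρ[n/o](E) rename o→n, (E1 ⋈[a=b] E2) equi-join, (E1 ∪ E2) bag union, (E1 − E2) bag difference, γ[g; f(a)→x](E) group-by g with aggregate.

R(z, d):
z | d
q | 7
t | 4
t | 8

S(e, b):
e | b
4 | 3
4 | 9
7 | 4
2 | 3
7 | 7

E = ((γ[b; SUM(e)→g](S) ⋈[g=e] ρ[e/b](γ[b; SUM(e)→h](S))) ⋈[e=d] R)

Per-node cardinality:
  S → 5
  γ[b; SUM(e)→g](S) → 4
  S → 5
  γ[b; SUM(e)→h](S) → 4
  ρ[e/b](γ[b; SUM(e)→h](S)) → 4
  (γ[b; SUM(e)→g](S) ⋈[g=e] ρ[e/b](γ[b; SUM(e)→h](S))) → 3
  R → 3
  ((γ[b; SUM(e)→g](S) ⋈[g=e] ρ[e/b](γ[b; SUM(e)→h](S))) ⋈[e=d] R) → 3

|E| = 3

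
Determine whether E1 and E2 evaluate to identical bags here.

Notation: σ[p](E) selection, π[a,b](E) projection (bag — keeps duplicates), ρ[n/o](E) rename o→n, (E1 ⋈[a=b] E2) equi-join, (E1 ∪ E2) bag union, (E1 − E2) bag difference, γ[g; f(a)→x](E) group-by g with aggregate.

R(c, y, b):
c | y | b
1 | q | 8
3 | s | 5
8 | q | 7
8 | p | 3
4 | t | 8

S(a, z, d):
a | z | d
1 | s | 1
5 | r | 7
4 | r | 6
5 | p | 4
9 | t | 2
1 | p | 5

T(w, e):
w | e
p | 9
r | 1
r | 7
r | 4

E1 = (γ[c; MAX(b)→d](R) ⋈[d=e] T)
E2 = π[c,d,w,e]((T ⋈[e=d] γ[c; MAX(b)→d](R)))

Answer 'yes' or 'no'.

E1 stepwise |·|:
  R → 5
  γ[c; MAX(b)→d](R) → 4
  T → 4
  (γ[c; MAX(b)→d](R) ⋈[d=e] T) → 1
E2 stepwise |·|:
  T → 4
  R → 5
  γ[c; MAX(b)→d](R) → 4
  (T ⋈[e=d] γ[c; MAX(b)→d](R)) → 1
  π[c,d,w,e]((T ⋈[e=d] γ[c; MAX(b)→d](R))) → 1

E1 and E2 produce the same multiset:
c | d | w | e
8 | 7 | r | 7

yes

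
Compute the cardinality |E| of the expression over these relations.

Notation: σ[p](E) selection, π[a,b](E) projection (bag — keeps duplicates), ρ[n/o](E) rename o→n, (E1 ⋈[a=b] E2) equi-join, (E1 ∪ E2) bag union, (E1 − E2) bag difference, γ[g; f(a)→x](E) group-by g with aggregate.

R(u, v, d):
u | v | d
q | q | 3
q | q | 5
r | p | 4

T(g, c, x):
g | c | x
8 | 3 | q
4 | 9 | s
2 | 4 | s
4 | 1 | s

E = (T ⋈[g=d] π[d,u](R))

Row counts bottom-up:
  T → 4
  R → 3
  π[d,u](R) → 3
  (T ⋈[g=d] π[d,u](R)) → 2

|E| = 2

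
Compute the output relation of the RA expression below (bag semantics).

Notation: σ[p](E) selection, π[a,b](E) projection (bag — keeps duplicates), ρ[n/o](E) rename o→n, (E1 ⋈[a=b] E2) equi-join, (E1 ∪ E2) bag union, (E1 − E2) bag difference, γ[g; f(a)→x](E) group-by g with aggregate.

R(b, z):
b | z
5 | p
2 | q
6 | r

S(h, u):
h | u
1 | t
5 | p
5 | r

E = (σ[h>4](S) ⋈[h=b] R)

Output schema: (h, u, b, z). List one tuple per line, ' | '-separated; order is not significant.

Stepwise |·|:
  S → 3
  σ[h>4](S) → 2
  R → 3
  (σ[h>4](S) ⋈[h=b] R) → 2

== RESULT ==
h | u | b | z
5 | p | 5 | p
5 | r | 5 | p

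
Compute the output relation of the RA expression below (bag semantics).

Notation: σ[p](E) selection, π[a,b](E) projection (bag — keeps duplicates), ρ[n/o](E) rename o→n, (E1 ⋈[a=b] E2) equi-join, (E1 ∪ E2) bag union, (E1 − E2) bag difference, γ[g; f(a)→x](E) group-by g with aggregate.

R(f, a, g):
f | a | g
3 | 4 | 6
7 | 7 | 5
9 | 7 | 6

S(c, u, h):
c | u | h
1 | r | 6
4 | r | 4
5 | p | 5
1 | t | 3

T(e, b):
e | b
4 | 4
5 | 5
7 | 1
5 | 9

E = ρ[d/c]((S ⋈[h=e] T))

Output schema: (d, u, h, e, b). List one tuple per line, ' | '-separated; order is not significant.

Row counts bottom-up:
  S → 4
  T → 4
  (S ⋈[h=e] T) → 3
  ρ[d/c]((S ⋈[h=e] T)) → 3

== RESULT ==
d | u | h | e | b
4 | r | 4 | 4 | 4
5 | p | 5 | 5 | 5
5 | p | 5 | 5 | 9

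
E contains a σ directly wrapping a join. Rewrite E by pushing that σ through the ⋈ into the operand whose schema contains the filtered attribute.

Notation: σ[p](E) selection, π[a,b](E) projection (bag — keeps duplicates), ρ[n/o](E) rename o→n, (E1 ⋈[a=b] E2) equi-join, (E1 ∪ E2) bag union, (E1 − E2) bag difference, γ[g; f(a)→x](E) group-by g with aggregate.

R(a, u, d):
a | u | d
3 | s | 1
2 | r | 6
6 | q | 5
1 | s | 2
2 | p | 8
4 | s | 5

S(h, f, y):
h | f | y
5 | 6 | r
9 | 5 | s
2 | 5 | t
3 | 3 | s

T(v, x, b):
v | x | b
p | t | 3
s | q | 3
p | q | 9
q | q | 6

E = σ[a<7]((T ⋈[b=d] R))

σ filters on a, owned by the right side.
E' = (T ⋈[b=d] σ[a<7](R))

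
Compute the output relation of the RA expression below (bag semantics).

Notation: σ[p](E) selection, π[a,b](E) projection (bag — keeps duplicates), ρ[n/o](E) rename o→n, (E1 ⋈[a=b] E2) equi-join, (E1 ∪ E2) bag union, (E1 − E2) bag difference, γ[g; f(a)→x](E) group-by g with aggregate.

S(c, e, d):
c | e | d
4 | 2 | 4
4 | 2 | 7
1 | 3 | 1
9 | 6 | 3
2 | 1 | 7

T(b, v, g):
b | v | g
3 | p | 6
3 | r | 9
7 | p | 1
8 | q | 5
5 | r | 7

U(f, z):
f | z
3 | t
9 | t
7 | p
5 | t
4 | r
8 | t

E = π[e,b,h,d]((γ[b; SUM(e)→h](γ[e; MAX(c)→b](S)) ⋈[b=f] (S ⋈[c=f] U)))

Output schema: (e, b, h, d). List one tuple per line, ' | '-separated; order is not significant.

Subexpression sizes:
  S → 5
  γ[e; MAX(c)→b](S) → 4
  γ[b; SUM(e)→h](γ[e; MAX(c)→b](S)) → 4
  S → 5
  U → 6
  (S ⋈[c=f] U) → 3
  (γ[b; SUM(e)→h](γ[e; MAX(c)→b](S)) ⋈[b=f] (S ⋈[c=f] U)) → 3
  π[e,b,h,d]((γ[b; SUM(e)→h](γ[e; MAX(c)→b](S)) ⋈[b=f] (S ⋈[c=f] U))) → 3

== RESULT ==
e | b | h | d
2 | 4 | 2 | 4
2 | 4 | 2 | 7
6 | 9 | 6 | 3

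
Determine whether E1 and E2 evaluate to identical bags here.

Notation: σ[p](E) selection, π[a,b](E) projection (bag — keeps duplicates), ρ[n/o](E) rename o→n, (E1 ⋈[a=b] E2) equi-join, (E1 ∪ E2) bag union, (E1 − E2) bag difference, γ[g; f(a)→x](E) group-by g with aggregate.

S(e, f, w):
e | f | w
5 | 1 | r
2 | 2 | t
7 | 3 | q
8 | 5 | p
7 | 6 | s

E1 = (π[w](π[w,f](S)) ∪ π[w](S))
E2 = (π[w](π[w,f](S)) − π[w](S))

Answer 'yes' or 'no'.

E1 row counts bottom-up:
  S → 5
  π[w,f](S) → 5
  π[w](π[w,f](S)) → 5
  S → 5
  π[w](S) → 5
  (π[w](π[w,f](S)) ∪ π[w](S)) → 10
E2 row counts bottom-up:
  S → 5
  π[w,f](S) → 5
  π[w](π[w,f](S)) → 5
  S → 5
  π[w](S) → 5
  (π[w](π[w,f](S)) − π[w](S)) → 0

E1 result:
w
p
p
q
q
r
r
s
s
t
t
E2 result:
w
(0 rows)
Witness: ('t',) appears 2× in E1 but 0× in E2.

no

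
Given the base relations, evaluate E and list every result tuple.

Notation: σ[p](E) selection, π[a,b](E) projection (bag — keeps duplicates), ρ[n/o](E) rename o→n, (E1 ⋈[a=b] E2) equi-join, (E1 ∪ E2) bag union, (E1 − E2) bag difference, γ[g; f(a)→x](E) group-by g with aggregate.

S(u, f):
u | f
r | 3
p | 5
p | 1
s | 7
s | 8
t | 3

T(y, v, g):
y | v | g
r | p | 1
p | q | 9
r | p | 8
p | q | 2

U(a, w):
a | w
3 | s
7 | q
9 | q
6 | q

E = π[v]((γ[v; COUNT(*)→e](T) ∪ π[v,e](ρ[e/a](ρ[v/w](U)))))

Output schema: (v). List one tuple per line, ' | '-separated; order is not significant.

Row counts bottom-up:
  T → 4
  γ[v; COUNT(*)→e](T) → 2
  U → 4
  ρ[v/w](U) → 4
  ρ[e/a](ρ[v/w](U)) → 4
  π[v,e](ρ[e/a](ρ[v/w](U))) → 4
  (γ[v; COUNT(*)→e](T) ∪ π[v,e](ρ[e/a](ρ[v/w](U)))) → 6
  π[v]((γ[v; COUNT(*)→e](T) ∪ π[v,e](ρ[e/a](ρ[v/w](U))))) → 6

== RESULT ==
v
p
q
q
q
q
s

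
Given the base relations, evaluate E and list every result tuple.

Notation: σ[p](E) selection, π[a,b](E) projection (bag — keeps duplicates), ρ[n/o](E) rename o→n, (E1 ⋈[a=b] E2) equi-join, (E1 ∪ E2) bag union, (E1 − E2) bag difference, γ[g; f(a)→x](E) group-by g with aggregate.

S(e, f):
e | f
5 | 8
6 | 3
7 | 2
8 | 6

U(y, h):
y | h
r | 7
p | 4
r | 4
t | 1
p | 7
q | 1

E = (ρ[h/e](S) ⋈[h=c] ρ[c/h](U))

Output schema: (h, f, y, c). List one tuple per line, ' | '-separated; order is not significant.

Row counts bottom-up:
  S → 4
  ρ[h/e](S) → 4
  U → 6
  ρ[c/h](U) → 6
  (ρ[h/e](S) ⋈[h=c] ρ[c/h](U)) → 2

== RESULT ==
h | f | y | c
7 | 2 | p | 7
7 | 2 | r | 7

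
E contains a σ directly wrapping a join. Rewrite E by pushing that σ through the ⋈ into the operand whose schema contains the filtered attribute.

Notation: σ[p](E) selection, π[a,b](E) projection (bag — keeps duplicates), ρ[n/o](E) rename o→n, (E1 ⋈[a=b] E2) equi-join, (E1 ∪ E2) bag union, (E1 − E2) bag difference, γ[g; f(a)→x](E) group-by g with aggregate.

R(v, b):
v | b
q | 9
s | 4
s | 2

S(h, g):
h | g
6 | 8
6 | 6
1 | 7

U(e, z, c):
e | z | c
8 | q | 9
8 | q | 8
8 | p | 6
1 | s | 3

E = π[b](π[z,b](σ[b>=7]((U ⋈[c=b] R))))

σ filters on b, owned by the right side.
E' = π[b](π[z,b]((U ⋈[c=b] σ[b>=7](R))))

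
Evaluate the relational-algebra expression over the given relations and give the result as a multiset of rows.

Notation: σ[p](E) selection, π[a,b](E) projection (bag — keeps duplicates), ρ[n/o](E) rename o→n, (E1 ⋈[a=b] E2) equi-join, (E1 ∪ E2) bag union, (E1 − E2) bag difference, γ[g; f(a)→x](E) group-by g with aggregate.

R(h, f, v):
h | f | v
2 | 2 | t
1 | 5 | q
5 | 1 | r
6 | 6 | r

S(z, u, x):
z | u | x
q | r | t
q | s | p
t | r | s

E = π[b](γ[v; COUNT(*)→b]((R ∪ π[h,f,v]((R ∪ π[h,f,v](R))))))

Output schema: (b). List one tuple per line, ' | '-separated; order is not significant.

Per-node cardinality:
  R → 4
  R → 4
  R → 4
  π[h,f,v](R) → 4
  (R ∪ π[h,f,v](R)) → 8
  π[h,f,v]((R ∪ π[h,f,v](R))) → 8
  (R ∪ π[h,f,v]((R ∪ π[h,f,v](R)))) → 12
  γ[v; COUNT(*)→b]((R ∪ π[h,f,v]((R ∪ π[h,f,v](R))))) → 3
  π[b](γ[v; COUNT(*)→b]((R ∪ π[h,f,v]((R ∪ π[h,f,v](R)))))) → 3

== RESULT ==
b
3
3
6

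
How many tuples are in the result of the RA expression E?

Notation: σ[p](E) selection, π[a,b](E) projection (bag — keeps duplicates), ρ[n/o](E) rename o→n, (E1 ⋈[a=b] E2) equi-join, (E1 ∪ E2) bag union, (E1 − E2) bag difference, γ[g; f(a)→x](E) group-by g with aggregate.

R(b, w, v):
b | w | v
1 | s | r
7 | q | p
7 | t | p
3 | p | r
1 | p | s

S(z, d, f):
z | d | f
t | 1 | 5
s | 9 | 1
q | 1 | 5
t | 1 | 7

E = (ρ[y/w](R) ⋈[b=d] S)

Per-node cardinality:
  R → 5
  ρ[y/w](R) → 5
  S → 4
  (ρ[y/w](R) ⋈[b=d] S) → 6

|E| = 6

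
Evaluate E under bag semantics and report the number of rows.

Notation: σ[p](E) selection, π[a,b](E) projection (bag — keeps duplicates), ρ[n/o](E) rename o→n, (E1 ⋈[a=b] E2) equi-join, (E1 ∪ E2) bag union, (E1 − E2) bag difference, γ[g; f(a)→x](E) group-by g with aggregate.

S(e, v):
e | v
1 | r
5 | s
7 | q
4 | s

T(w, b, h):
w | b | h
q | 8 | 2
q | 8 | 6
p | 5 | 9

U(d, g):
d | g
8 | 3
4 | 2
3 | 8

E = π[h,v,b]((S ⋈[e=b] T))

Per-node cardinality:
  S → 4
  T → 3
  (S ⋈[e=b] T) → 1
  π[h,v,b]((S ⋈[e=b] T)) → 1

|E| = 1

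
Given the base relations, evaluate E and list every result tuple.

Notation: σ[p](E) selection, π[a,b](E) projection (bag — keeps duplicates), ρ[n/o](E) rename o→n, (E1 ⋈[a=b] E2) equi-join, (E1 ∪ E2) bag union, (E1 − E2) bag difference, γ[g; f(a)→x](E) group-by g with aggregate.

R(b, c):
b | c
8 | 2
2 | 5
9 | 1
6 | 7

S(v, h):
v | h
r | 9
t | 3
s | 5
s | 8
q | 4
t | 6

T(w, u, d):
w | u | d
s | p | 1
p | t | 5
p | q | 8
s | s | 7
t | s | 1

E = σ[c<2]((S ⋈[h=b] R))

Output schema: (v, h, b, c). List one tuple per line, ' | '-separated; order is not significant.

Per-node cardinality:
  S → 6
  R → 4
  (S ⋈[h=b] R) → 3
  σ[c<2]((S ⋈[h=b] R)) → 1

== RESULT ==
v | h | b | c
r | 9 | 9 | 1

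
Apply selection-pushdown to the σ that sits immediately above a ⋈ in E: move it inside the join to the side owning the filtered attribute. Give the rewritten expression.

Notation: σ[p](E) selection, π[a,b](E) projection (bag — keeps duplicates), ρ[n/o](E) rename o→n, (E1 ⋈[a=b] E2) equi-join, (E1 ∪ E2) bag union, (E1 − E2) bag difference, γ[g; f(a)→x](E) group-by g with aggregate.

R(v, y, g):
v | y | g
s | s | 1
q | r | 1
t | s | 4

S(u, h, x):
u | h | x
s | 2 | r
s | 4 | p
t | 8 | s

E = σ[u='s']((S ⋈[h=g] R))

σ filters on u, owned by the left side.
E' = (σ[u='s'](S) ⋈[h=g] R)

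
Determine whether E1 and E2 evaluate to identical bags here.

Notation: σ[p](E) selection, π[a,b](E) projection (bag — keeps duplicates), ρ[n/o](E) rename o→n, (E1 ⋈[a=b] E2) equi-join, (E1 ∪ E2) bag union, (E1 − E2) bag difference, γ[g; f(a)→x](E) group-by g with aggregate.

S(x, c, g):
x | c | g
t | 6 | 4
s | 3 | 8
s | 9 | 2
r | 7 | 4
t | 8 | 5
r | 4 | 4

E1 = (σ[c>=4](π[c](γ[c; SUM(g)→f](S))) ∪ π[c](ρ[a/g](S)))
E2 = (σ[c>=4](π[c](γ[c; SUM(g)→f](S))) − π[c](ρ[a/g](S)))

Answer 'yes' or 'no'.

E1 stepwise |·|:
  S → 6
  γ[c; SUM(g)→f](S) → 6
  π[c](γ[c; SUM(g)→f](S)) → 6
  σ[c>=4](π[c](γ[c; SUM(g)→f](S))) → 5
  S → 6
  ρ[a/g](S) → 6
  π[c](ρ[a/g](S)) → 6
  (σ[c>=4](π[c](γ[c; SUM(g)→f](S))) ∪ π[c](ρ[a/g](S))) → 11
E2 stepwise |·|:
  S → 6
  γ[c; SUM(g)→f](S) → 6
  π[c](γ[c; SUM(g)→f](S)) → 6
  σ[c>=4](π[c](γ[c; SUM(g)→f](S))) → 5
  S → 6
  ρ[a/g](S) → 6
  π[c](ρ[a/g](S)) → 6
  (σ[c>=4](π[c](γ[c; SUM(g)→f](S))) − π[c](ρ[a/g](S))) → 0

E1 result:
c
3
4
4
6
6
7
7
8
8
9
9
E2 result:
c
(0 rows)
Witness: (6,) appears 2× in E1 but 0× in E2.

no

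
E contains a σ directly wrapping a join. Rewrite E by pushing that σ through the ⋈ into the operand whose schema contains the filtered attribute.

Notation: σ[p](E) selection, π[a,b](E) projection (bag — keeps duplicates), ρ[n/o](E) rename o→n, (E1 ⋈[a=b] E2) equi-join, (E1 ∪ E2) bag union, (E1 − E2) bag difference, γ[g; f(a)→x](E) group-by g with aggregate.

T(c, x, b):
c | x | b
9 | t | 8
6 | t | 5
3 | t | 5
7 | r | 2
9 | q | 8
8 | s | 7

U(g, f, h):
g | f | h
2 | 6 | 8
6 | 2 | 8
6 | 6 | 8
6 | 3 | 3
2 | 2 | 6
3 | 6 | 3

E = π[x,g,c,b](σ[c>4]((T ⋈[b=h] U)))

σ filters on c, owned by the left side.
E' = π[x,g,c,b]((σ[c>4](T) ⋈[b=h] U))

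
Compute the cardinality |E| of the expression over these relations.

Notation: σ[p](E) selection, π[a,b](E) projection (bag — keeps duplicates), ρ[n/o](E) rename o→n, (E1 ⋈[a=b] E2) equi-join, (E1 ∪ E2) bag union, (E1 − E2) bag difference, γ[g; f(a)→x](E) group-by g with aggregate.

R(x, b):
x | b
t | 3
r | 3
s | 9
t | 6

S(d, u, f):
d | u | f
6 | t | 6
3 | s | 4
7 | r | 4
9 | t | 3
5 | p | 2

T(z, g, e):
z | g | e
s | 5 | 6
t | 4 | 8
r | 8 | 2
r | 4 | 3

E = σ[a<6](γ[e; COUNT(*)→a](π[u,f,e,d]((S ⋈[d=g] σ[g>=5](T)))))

Per-node cardinality:
  S → 5
  T → 4
  σ[g>=5](T) → 2
  (S ⋈[d=g] σ[g>=5](T)) → 1
  π[u,f,e,d]((S ⋈[d=g] σ[g>=5](T))) → 1
  γ[e; COUNT(*)→a](π[u,f,e,d]((S ⋈[d=g] σ[g>=5](T)))) → 1
  σ[a<6](γ[e; COUNT(*)→a](π[u,f,e,d]((S ⋈[d=g] σ[g>=5](T))))) → 1

|E| = 1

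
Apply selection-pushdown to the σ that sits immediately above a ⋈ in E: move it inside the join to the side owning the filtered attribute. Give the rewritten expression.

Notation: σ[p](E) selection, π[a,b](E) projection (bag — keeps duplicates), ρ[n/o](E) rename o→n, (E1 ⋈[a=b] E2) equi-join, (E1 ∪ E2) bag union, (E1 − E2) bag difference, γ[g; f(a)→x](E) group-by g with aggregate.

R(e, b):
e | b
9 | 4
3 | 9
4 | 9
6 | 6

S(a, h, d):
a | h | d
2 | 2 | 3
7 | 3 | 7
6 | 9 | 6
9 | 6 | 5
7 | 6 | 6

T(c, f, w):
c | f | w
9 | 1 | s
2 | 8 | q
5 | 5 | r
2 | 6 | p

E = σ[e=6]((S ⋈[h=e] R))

σ filters on e, owned by the right side.
E' = (S ⋈[h=e] σ[e=6](R))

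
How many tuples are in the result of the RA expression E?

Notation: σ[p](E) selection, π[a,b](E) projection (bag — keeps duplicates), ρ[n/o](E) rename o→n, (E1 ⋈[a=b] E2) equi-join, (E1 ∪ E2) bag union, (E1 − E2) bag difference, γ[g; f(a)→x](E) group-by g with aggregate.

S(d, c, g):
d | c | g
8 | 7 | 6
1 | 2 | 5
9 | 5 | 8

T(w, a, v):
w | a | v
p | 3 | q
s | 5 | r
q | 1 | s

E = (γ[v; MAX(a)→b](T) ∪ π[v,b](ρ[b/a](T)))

Row counts bottom-up:
  T → 3
  γ[v; MAX(a)→b](T) → 3
  T → 3
  ρ[b/a](T) → 3
  π[v,b](ρ[b/a](T)) → 3
  (γ[v; MAX(a)→b](T) ∪ π[v,b](ρ[b/a](T))) → 6

|E| = 6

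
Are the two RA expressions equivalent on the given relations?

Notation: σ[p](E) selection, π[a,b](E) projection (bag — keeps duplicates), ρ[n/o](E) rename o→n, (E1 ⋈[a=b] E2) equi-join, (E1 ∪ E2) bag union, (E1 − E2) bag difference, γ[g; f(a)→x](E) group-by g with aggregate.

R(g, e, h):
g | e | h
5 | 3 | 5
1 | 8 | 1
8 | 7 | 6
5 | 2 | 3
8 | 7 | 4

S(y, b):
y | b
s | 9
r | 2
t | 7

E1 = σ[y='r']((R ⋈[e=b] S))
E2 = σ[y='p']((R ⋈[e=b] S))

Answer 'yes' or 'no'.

E1 stepwise |·|:
  R → 5
  S → 3
  (R ⋈[e=b] S) → 3
  σ[y='r']((R ⋈[e=b] S)) → 1
E2 stepwise |·|:
  R → 5
  S → 3
  (R ⋈[e=b] S) → 3
  σ[y='p']((R ⋈[e=b] S)) → 0

E1 result:
g | e | h | y | b
5 | 2 | 3 | r | 2
E2 result:
g | e | h | y | b
(0 rows)
Witness: (5, 2, 3, 'r', 2) appears 1× in E1 but 0× in E2.

no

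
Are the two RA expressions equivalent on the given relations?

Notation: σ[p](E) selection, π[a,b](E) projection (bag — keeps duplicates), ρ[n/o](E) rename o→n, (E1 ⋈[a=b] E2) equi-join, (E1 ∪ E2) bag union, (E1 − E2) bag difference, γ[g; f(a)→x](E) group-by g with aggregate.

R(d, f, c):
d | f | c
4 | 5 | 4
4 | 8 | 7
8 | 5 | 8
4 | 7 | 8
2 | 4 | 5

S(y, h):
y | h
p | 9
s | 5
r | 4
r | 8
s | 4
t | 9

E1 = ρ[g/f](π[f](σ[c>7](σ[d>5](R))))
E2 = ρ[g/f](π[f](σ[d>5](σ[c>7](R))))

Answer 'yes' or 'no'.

E1 per-node cardinality:
  R → 5
  σ[d>5](R) → 1
  σ[c>7](σ[d>5](R)) → 1
  π[f](σ[c>7](σ[d>5](R))) → 1
  ρ[g/f](π[f](σ[c>7](σ[d>5](R)))) → 1
E2 per-node cardinality:
  R → 5
  σ[c>7](R) → 2
  σ[d>5](σ[c>7](R)) → 1
  π[f](σ[d>5](σ[c>7](R))) → 1
  ρ[g/f](π[f](σ[d>5](σ[c>7](R)))) → 1

E1 and E2 produce the same multiset:
g
5

yes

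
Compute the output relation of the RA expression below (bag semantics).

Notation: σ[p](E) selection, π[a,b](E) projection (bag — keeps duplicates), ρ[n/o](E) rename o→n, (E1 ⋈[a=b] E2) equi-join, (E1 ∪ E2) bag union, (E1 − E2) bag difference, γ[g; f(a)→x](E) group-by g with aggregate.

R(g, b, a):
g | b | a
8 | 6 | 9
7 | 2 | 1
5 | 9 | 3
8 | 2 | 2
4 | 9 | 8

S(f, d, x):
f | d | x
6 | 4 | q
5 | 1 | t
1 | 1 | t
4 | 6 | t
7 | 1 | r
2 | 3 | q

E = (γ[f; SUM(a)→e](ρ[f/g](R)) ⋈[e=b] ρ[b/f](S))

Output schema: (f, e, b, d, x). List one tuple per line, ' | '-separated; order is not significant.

Subexpression sizes:
  R → 5
  ρ[f/g](R) → 5
  γ[f; SUM(a)→e](ρ[f/g](R)) → 4
  S → 6
  ρ[b/f](S) → 6
  (γ[f; SUM(a)→e](ρ[f/g](R)) ⋈[e=b] ρ[b/f](S)) → 1

== RESULT ==
f | e | b | d | x
7 | 1 | 1 | 1 | t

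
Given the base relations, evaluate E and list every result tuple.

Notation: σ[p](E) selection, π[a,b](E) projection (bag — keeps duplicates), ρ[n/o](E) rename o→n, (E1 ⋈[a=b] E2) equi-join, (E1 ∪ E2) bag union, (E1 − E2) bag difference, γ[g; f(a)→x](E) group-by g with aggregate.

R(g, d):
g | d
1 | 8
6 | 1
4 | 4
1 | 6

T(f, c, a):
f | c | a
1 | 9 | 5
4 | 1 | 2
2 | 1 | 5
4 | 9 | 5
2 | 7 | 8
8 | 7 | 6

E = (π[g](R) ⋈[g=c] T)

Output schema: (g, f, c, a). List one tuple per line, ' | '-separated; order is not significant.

Row counts bottom-up:
  R → 4
  π[g](R) → 4
  T → 6
  (π[g](R) ⋈[g=c] T) → 4

== RESULT ==
g | f | c | a
1 | 2 | 1 | 5
1 | 2 | 1 | 5
1 | 4 | 1 | 2
1 | 4 | 1 | 2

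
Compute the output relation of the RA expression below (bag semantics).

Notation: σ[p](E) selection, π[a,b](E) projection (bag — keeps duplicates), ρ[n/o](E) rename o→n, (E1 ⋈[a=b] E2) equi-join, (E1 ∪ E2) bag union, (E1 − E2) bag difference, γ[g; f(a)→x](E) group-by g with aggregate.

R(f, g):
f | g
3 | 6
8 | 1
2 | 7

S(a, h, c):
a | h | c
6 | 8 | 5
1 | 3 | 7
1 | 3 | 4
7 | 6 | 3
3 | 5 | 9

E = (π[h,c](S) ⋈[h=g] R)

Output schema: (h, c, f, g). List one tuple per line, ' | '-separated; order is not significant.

Per-node cardinality:
  S → 5
  π[h,c](S) → 5
  R → 3
  (π[h,c](S) ⋈[h=g] R) → 1

== RESULT ==
h | c | f | g
6 | 3 | 3 | 6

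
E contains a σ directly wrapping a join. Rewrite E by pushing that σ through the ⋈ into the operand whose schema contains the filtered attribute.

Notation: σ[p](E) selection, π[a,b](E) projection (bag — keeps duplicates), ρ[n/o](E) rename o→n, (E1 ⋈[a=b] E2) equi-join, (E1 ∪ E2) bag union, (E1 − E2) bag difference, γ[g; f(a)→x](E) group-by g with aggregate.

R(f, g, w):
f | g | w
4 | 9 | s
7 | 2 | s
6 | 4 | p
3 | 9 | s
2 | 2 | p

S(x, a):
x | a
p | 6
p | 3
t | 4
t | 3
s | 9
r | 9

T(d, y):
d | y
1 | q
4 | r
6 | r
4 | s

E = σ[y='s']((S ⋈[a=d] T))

σ filters on y, owned by the right side.
E' = (S ⋈[a=d] σ[y='s'](T))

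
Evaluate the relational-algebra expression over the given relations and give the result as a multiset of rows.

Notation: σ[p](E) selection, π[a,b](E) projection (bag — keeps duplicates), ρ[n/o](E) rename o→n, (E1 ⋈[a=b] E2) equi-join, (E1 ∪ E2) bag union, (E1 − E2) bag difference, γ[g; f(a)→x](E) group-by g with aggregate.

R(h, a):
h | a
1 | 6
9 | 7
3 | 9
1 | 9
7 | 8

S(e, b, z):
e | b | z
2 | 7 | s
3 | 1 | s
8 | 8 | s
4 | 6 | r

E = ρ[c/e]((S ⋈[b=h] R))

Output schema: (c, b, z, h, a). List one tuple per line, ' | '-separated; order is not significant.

Stepwise |·|:
  S → 4
  R → 5
  (S ⋈[b=h] R) → 3
  ρ[c/e]((S ⋈[b=h] R)) → 3

== RESULT ==
c | b | z | h | a
2 | 7 | s | 7 | 8
3 | 1 | s | 1 | 6
3 | 1 | s | 1 | 9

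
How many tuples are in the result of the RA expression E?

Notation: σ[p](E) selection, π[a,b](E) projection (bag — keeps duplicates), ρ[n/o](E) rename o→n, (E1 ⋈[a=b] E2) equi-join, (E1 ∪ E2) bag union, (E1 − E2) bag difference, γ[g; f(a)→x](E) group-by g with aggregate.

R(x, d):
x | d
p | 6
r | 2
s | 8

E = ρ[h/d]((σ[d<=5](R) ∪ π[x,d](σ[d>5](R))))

Per-node cardinality:
  R → 3
  σ[d<=5](R) → 1
  R → 3
  σ[d>5](R) → 2
  π[x,d](σ[d>5](R)) → 2
  (σ[d<=5](R) ∪ π[x,d](σ[d>5](R))) → 3
  ρ[h/d]((σ[d<=5](R) ∪ π[x,d](σ[d>5](R)))) → 3

|E| = 3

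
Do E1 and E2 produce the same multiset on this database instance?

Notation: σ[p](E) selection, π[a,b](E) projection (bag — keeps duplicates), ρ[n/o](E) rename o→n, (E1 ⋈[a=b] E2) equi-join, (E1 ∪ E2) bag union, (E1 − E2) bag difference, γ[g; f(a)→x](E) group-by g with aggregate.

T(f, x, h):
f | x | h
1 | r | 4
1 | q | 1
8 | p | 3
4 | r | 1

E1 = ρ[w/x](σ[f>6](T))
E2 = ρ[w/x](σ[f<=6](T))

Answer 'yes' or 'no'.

E1 row counts bottom-up:
  T → 4
  σ[f>6](T) → 1
  ρ[w/x](σ[f>6](T)) → 1
E2 row counts bottom-up:
  T → 4
  σ[f<=6](T) → 3
  ρ[w/x](σ[f<=6](T)) → 3

E1 result:
f | w | h
8 | p | 3
E2 result:
f | w | h
1 | q | 1
1 | r | 4
4 | r | 1
Witness: (4, 'r', 1) appears 0× in E1 but 1× in E2.

no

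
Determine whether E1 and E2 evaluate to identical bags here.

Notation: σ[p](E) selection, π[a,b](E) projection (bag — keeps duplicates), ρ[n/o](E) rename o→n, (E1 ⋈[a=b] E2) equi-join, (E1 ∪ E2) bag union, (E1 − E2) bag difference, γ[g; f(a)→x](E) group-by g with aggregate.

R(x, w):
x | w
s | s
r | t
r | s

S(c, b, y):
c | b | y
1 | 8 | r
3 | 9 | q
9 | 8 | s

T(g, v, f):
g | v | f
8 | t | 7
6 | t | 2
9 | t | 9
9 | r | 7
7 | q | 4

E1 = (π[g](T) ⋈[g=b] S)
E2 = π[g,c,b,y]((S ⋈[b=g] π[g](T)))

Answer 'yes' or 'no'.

E1 subexpression sizes:
  T → 5
  π[g](T) → 5
  S → 3
  (π[g](T) ⋈[g=b] S) → 4
E2 subexpression sizes:
  S → 3
  T → 5
  π[g](T) → 5
  (S ⋈[b=g] π[g](T)) → 4
  π[g,c,b,y]((S ⋈[b=g] π[g](T))) → 4

E1 and E2 produce the same multiset:
g | c | b | y
8 | 1 | 8 | r
8 | 9 | 8 | s
9 | 3 | 9 | q
9 | 3 | 9 | q

yes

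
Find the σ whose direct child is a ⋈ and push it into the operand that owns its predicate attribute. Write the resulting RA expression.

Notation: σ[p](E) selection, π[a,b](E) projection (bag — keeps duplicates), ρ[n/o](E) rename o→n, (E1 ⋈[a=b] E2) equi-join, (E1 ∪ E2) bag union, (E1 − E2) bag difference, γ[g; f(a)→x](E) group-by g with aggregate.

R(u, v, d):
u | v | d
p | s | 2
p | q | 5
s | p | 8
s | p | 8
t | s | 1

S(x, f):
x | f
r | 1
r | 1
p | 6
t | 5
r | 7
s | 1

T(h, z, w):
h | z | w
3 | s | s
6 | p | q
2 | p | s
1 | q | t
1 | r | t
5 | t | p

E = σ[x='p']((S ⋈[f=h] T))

σ filters on x, owned by the left side.
E' = (σ[x='p'](S) ⋈[f=h] T)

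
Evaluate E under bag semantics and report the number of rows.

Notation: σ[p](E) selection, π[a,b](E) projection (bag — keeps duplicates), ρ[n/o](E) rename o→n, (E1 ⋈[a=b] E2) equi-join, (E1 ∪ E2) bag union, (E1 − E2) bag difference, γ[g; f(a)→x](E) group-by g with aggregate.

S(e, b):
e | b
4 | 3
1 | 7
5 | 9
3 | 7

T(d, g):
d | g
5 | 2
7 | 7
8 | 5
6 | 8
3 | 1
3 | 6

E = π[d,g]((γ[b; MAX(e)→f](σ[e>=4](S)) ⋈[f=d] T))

Per-node cardinality:
  S → 4
  σ[e>=4](S) → 2
  γ[b; MAX(e)→f](σ[e>=4](S)) → 2
  T → 6
  (γ[b; MAX(e)→f](σ[e>=4](S)) ⋈[f=d] T) → 1
  π[d,g]((γ[b; MAX(e)→f](σ[e>=4](S)) ⋈[f=d] T)) → 1

|E| = 1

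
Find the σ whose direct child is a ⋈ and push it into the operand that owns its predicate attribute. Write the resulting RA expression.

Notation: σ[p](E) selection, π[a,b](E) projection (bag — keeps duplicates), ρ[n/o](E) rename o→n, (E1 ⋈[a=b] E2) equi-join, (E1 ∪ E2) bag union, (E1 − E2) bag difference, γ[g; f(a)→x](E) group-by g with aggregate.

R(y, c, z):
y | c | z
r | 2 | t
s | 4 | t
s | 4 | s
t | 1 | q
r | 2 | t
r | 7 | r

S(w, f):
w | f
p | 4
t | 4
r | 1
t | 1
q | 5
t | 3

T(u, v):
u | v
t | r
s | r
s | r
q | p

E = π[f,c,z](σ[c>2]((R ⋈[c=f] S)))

σ filters on c, owned by the left side.
E' = π[f,c,z]((σ[c>2](R) ⋈[c=f] S))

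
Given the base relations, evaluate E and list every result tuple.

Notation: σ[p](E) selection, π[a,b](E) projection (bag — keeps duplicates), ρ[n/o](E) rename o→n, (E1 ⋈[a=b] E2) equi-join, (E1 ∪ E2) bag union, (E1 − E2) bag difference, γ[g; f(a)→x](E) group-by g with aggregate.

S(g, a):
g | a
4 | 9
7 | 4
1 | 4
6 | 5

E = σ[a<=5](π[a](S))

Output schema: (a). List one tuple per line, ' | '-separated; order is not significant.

Row counts bottom-up:
  S → 4
  π[a](S) → 4
  σ[a<=5](π[a](S)) → 3

== RESULT ==
a
4
4
5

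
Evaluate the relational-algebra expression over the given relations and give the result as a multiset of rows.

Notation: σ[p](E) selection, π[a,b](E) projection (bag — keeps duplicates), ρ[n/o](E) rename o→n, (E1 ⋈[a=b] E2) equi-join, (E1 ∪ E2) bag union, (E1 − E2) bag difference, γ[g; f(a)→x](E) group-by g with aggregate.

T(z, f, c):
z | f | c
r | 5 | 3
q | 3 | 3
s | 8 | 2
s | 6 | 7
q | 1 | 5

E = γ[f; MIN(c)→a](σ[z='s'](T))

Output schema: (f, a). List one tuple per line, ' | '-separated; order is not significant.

Subexpression sizes:
  T → 5
  σ[z='s'](T) → 2
  γ[f; MIN(c)→a](σ[z='s'](T)) → 2

== RESULT ==
f | a
6 | 7
8 | 2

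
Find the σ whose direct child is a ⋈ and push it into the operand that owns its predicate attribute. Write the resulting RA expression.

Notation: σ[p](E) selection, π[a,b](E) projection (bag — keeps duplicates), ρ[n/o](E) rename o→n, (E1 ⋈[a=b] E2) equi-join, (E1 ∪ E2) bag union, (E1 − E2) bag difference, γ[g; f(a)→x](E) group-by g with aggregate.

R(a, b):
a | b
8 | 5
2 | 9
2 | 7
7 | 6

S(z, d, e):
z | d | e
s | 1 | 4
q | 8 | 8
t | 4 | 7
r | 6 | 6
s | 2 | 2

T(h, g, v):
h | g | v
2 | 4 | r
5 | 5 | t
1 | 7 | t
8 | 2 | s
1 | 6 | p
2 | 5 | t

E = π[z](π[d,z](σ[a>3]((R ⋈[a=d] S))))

σ filters on a, owned by the left side.
E' = π[z](π[d,z]((σ[a>3](R) ⋈[a=d] S)))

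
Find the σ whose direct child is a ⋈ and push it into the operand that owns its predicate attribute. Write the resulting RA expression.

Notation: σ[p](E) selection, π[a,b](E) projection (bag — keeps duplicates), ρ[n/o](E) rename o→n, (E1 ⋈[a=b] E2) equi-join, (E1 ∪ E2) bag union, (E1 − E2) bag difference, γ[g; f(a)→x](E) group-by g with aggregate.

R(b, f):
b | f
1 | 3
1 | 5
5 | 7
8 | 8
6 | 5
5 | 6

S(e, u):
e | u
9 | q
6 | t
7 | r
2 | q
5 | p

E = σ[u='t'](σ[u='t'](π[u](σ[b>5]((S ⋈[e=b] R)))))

σ filters on b, owned by the right side.
E' = σ[u='t'](σ[u='t'](π[u]((S ⋈[e=b] σ[b>5](R)))))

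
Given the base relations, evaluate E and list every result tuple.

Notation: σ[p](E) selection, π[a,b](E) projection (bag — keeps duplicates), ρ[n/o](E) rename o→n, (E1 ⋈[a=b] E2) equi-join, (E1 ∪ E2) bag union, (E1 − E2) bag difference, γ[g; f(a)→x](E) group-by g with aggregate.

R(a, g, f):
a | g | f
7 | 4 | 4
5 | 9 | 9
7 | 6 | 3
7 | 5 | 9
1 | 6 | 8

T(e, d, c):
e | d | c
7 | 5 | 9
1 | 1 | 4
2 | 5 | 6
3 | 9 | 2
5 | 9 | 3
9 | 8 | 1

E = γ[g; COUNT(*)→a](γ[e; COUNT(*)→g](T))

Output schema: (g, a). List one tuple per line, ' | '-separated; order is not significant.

Subexpression sizes:
  T → 6
  γ[e; COUNT(*)→g](T) → 6
  γ[g; COUNT(*)→a](γ[e; COUNT(*)→g](T)) → 1

== RESULT ==
g | a
1 | 6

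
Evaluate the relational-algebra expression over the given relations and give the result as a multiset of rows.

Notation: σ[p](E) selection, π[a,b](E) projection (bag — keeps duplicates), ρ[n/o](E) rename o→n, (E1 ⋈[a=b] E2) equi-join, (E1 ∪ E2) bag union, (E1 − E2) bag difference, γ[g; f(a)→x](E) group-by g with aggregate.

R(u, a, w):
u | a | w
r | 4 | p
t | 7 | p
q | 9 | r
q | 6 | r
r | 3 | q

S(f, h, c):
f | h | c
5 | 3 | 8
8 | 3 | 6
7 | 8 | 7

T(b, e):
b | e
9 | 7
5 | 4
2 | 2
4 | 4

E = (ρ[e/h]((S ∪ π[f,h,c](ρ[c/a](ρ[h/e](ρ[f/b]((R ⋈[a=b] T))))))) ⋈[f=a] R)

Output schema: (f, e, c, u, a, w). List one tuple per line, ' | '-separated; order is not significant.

Subexpression sizes:
  S → 3
  R → 5
  T → 4
  (R ⋈[a=b] T) → 2
  ρ[f/b]((R ⋈[a=b] T)) → 2
  ρ[h/e](ρ[f/b]((R ⋈[a=b] T))) → 2
  ρ[c/a](ρ[h/e](ρ[f/b]((R ⋈[a=b] T)))) → 2
  π[f,h,c](ρ[c/a](ρ[h/e](ρ[f/b]((R ⋈[a=b] T))))) → 2
  (S ∪ π[f,h,c](ρ[c/a](ρ[h/e](ρ[f/b]((R ⋈[a=b] T)))))) → 5
  ρ[e/h]((S ∪ π[f,h,c](ρ[c/a](ρ[h/e](ρ[f/b]((R ⋈[a=b] T))))))) → 5
  R → 5
  (ρ[e/h]((S ∪ π[f,h,c](ρ[c/a](ρ[h/e](ρ[f/b]((R ⋈[a=b] T))))))) ⋈[f=a] R) → 3

== RESULT ==
f | e | c | u | a | w
4 | 4 | 4 | r | 4 | p
7 | 8 | 7 | t | 7 | p
9 | 7 | 9 | q | 9 | r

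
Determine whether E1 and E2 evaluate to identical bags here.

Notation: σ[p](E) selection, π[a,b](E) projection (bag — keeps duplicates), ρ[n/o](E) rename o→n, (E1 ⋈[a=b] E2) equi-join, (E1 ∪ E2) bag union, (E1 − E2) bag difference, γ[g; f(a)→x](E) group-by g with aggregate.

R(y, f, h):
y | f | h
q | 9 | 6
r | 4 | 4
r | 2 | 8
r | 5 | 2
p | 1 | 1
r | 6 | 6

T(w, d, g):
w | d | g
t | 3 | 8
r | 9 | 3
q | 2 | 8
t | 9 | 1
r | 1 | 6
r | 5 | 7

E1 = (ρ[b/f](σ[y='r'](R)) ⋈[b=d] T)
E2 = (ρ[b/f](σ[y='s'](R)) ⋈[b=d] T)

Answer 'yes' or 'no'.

E1 per-node cardinality:
  R → 6
  σ[y='r'](R) → 4
  ρ[b/f](σ[y='r'](R)) → 4
  T → 6
  (ρ[b/f](σ[y='r'](R)) ⋈[b=d] T) → 2
E2 per-node cardinality:
  R → 6
  σ[y='s'](R) → 0
  ρ[b/f](σ[y='s'](R)) → 0
  T → 6
  (ρ[b/f](σ[y='s'](R)) ⋈[b=d] T) → 0

E1 result:
y | b | h | w | d | g
r | 2 | 8 | q | 2 | 8
r | 5 | 2 | r | 5 | 7
E2 result:
y | b | h | w | d | g
(0 rows)
Witness: ('r', 2, 8, 'q', 2, 8) appears 1× in E1 but 0× in E2.

no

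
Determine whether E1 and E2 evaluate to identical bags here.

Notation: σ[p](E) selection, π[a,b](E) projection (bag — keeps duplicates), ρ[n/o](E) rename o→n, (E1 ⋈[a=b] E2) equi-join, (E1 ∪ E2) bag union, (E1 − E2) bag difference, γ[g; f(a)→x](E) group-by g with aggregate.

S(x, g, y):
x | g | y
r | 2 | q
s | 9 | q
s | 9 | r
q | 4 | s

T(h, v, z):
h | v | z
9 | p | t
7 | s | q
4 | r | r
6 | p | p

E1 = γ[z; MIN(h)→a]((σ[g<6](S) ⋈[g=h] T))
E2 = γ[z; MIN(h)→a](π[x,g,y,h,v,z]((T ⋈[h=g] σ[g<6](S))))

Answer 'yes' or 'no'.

E1 subexpression sizes:
  S → 4
  σ[g<6](S) → 2
  T → 4
  (σ[g<6](S) ⋈[g=h] T) → 1
  γ[z; MIN(h)→a]((σ[g<6](S) ⋈[g=h] T)) → 1
E2 subexpression sizes:
  T → 4
  S → 4
  σ[g<6](S) → 2
  (T ⋈[h=g] σ[g<6](S)) → 1
  π[x,g,y,h,v,z]((T ⋈[h=g] σ[g<6](S))) → 1
  γ[z; MIN(h)→a](π[x,g,y,h,v,z]((T ⋈[h=g] σ[g<6](S)))) → 1

E1 and E2 produce the same multiset:
z | a
r | 4

yes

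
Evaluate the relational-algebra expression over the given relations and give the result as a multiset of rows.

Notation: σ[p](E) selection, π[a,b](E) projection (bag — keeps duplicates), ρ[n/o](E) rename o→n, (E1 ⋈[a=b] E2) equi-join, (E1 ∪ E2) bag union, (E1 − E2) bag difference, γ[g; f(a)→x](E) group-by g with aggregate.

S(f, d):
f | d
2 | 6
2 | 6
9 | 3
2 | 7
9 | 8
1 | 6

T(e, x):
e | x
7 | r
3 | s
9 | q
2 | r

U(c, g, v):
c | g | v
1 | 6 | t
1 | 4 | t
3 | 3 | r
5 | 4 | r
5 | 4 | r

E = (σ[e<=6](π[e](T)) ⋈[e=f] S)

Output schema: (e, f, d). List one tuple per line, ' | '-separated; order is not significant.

Subexpression sizes:
  T → 4
  π[e](T) → 4
  σ[e<=6](π[e](T)) → 2
  S → 6
  (σ[e<=6](π[e](T)) ⋈[e=f] S) → 3

== RESULT ==
e | f | d
2 | 2 | 6
2 | 2 | 6
2 | 2 | 7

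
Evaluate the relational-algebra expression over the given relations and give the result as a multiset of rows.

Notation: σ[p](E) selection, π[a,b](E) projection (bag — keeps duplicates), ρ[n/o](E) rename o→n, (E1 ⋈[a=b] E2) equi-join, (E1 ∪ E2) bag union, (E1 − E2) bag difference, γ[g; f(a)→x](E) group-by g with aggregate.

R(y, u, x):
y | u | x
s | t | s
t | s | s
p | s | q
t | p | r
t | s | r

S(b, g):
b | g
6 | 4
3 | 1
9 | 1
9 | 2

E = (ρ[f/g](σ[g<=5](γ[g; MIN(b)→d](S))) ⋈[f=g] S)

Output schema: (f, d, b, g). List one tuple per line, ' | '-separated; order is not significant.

Subexpression sizes:
  S → 4
  γ[g; MIN(b)→d](S) → 3
  σ[g<=5](γ[g; MIN(b)→d](S)) → 3
  ρ[f/g](σ[g<=5](γ[g; MIN(b)→d](S))) → 3
  S → 4
  (ρ[f/g](σ[g<=5](γ[g; MIN(b)→d](S))) ⋈[f=g] S) → 4

== RESULT ==
f | d | b | g
1 | 3 | 3 | 1
1 | 3 | 9 | 1
2 | 9 | 9 | 2
4 | 6 | 6 | 4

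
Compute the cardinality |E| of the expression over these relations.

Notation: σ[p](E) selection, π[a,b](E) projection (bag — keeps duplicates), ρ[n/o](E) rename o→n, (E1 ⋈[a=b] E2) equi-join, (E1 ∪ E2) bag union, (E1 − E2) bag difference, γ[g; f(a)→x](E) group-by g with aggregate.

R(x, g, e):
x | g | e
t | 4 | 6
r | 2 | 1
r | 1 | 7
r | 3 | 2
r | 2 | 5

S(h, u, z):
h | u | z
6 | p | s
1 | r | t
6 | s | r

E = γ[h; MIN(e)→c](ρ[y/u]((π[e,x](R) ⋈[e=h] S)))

Row counts bottom-up:
  R → 5
  π[e,x](R) → 5
  S → 3
  (π[e,x](R) ⋈[e=h] S) → 3
  ρ[y/u]((π[e,x](R) ⋈[e=h] S)) → 3
  γ[h; MIN(e)→c](ρ[y/u]((π[e,x](R) ⋈[e=h] S))) → 2

|E| = 2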